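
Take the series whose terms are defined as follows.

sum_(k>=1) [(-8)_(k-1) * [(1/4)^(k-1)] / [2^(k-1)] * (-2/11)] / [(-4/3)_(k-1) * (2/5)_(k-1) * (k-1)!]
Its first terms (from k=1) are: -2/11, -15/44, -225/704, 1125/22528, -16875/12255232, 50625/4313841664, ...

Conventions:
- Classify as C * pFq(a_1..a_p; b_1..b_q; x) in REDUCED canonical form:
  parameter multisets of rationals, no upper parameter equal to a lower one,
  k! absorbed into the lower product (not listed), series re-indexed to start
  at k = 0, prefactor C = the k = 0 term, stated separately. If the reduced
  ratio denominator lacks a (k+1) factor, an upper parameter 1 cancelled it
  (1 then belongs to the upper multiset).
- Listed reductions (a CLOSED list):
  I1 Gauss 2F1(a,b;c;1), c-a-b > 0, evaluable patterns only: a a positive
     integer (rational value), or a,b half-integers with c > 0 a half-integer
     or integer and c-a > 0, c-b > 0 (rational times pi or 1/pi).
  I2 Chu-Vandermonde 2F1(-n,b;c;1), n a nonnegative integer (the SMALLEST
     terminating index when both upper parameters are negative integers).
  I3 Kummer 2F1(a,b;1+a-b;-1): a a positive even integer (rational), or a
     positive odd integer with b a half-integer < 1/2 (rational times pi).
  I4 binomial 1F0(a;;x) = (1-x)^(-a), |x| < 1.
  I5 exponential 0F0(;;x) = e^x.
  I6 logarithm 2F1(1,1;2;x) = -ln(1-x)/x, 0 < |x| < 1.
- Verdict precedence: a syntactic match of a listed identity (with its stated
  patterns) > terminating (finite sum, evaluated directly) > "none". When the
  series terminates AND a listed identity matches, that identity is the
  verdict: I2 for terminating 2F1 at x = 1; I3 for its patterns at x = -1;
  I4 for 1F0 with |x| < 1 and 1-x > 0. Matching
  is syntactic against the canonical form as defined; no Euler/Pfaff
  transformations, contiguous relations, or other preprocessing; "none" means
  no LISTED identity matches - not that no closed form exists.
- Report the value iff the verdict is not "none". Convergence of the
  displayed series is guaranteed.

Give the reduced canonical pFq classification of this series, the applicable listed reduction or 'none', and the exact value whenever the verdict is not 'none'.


The tell: t_0 = -2/11 here, and the two k-th powers (prefactor -2/11) combine into one argument.
Ratio: r(k) = (1/8) * (k-8) / [(k-4/3) (k+2/5) (k+1)] - rational; roots negated = parameters, x = (1/8), C = -2/11.

Prefactor -2/11, argument 1/8: 1F2 with upper {-8} over lower {-4/3, 2/5}. Verdict: terminating. (-8)_k vanishes past k = 8, leaving a 9-term sum, computed directly. Sum: -304320407473050405757/383392429686806020096.


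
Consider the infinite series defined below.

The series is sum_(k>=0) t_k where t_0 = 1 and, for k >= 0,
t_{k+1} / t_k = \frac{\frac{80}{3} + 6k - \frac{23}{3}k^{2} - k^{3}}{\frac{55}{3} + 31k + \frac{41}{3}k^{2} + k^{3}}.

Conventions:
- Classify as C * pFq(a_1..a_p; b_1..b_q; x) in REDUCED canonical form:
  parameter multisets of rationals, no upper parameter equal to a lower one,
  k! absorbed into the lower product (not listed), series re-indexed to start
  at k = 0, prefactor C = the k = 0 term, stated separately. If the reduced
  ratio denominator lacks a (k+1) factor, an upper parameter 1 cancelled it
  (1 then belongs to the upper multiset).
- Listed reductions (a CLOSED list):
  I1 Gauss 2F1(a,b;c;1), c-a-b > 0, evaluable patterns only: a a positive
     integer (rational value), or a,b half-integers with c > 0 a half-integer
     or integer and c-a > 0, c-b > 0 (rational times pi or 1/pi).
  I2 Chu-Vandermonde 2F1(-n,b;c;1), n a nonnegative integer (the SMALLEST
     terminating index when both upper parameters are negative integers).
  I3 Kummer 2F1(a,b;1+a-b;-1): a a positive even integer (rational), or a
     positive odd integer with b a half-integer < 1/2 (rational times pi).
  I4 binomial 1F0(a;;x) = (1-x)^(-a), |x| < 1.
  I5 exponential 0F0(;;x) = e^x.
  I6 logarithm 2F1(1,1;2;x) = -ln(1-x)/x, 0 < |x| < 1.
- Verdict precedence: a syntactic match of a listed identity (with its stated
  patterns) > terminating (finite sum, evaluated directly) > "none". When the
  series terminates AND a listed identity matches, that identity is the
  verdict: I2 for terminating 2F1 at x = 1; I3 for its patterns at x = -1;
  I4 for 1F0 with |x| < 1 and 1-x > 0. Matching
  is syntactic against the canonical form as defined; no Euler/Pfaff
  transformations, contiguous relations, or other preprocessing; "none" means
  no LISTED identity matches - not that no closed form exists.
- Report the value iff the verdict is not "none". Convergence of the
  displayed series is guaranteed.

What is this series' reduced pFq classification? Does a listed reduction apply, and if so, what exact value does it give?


First insight: t_0 being 1, the parameter 5/3 appears in both the upper and lower lists and cancels.
Adjacent-term ratio: r(k) = -1 * (k-2) (k+8) / [(k+11) (k+1)] ; factor over Q: parameters, x = -1, and C = 1.

Prefactor 1, argument -1: 2F1 with upper {-2, 8} over lower {11}. Verdict: this is Kummer (I3) (x = -1; c = 11 equals 1+a-b for upper {-2, 8}: listed pattern). Its exact value is 3.


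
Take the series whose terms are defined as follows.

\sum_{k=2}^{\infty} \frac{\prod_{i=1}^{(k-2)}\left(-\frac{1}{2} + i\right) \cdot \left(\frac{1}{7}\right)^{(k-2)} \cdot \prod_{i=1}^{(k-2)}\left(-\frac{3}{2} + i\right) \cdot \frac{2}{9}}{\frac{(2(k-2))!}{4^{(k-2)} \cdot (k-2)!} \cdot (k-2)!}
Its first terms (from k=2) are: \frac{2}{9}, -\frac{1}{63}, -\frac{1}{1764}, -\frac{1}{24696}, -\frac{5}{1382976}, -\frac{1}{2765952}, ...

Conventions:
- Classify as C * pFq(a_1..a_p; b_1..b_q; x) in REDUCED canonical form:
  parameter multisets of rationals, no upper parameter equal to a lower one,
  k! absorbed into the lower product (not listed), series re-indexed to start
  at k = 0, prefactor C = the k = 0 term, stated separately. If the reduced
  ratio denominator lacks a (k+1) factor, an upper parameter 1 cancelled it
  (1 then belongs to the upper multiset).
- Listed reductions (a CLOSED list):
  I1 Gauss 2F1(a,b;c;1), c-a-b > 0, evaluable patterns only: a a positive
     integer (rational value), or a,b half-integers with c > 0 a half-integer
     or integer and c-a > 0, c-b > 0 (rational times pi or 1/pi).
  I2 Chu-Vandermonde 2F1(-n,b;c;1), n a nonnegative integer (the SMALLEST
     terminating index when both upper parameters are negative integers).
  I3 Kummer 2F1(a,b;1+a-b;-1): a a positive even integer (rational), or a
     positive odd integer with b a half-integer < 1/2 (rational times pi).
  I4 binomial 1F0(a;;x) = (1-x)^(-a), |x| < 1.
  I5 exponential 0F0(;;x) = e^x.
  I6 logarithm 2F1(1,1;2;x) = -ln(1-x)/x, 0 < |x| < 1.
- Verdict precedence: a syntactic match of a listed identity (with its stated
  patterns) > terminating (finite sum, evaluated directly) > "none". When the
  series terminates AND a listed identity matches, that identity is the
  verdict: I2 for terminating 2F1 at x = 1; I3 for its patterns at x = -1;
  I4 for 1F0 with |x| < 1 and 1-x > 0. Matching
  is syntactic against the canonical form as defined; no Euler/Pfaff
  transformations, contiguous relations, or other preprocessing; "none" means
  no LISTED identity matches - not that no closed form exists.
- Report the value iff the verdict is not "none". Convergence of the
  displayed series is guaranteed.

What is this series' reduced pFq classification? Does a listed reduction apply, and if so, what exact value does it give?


First insight: with t_0 = \frac{2}{9}, the running product (C = 2/9) telescopes to a rising factorial.
Term ratio: r(k) = \frac{1}{7} * (k-\frac{1}{2}) / [(k+1)] - poly over poly, x = \frac{1}{7} from leading terms; C = \frac{2}{9} at k = 0.

This is \frac{2}{9} * 1F0(-\frac{1}{2}; -; \frac{1}{7}) in reduced canonical form. Verdict: binomial (I4) applies (the 1F0 binomial series: exponent 1/2, x = \frac{1}{7}). Value: \frac{2}{9} \cdot \left(\frac{6}{7}\right)^{\frac{1}{2}}.


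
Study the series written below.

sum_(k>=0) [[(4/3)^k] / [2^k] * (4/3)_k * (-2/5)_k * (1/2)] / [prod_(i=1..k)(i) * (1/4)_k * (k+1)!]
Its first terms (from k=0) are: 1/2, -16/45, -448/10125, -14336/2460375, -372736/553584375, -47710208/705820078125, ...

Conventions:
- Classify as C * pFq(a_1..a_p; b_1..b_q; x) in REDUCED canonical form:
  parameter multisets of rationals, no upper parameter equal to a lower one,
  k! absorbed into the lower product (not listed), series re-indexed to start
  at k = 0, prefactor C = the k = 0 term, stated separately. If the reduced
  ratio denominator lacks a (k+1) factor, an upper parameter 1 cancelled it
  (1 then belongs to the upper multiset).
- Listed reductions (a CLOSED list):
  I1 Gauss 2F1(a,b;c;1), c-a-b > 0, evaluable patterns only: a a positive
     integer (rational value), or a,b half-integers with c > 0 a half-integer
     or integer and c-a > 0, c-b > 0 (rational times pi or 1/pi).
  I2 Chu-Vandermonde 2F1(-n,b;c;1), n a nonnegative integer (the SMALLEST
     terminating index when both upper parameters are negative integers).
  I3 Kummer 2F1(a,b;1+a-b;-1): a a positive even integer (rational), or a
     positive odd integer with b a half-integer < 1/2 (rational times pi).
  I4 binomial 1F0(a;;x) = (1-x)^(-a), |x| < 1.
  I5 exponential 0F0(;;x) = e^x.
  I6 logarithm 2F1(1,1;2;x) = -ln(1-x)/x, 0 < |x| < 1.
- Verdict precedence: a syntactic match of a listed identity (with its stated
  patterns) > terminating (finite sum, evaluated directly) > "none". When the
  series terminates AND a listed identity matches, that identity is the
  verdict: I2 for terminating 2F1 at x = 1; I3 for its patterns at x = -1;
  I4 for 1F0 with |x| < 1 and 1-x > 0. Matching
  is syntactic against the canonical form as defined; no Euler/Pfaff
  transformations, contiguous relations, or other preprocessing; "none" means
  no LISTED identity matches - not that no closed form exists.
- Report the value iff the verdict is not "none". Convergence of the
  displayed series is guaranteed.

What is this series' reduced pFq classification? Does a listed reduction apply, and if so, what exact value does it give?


Structural cue: t_0 = 1/2 here, and the denominator's factorial ratio (C = 1/2) is a lower Pochhammer.
Adjacent-term ratio: r(k) = (2/3) * (k-2/5) (k+4/3) / [(k+1/4) (k+2) (k+1)] - rational; roots negated = parameters, x = (2/3), C = 1/2.

Canonical form: C = 1/2 times 2F2 with upper {-2/5, 4/3}, lower {1/4, 2}, x = 2/3. Verdict: none - at argument 2/3 the multisets {-2/5, 4/3} ; {1/4, 2} match no listed identity.


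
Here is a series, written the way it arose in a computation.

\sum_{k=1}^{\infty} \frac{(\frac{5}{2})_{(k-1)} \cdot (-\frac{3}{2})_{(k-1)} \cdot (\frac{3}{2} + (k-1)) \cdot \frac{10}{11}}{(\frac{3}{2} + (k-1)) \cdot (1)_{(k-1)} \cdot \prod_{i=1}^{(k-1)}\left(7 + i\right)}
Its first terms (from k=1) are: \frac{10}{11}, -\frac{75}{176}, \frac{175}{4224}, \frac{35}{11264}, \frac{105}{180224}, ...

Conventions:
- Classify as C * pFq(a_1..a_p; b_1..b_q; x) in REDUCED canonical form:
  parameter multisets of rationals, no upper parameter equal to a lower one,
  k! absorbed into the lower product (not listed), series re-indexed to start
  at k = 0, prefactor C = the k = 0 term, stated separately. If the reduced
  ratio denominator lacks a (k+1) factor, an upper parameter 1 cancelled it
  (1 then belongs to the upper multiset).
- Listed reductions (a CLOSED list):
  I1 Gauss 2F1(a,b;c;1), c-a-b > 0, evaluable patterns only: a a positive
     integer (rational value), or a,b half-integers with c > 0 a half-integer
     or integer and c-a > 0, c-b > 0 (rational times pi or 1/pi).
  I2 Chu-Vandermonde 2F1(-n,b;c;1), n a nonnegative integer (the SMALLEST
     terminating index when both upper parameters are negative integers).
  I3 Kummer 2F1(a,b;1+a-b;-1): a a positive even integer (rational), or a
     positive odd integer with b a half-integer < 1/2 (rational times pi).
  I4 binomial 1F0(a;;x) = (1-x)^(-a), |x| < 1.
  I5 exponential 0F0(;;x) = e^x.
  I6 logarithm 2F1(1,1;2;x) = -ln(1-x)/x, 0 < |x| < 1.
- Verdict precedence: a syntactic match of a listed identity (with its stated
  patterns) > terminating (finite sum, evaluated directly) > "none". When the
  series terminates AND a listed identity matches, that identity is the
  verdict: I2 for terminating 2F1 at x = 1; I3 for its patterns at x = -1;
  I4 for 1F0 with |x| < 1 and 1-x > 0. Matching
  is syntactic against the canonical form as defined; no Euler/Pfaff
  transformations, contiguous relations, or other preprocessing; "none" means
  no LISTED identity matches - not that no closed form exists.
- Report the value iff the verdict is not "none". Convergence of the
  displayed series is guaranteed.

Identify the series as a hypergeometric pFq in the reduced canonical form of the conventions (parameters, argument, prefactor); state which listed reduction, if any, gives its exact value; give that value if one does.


With C = \frac{10}{11}: the canonical form is 2F1(-\frac{3}{2}, \frac{5}{2}; 8; 1). Verdict: Gauss's theorem I1 (half-integer case) applies (x = 1; upper {-\frac{3}{2}, \frac{5}{2}} half-integers, c = 8 in the evaluable pattern). Its exact value is \frac{8388608}{5054049} / \pi.

Key observation: x = 1 and striking the common factor k + 3/2 reduces the term (C = 10/11, x = 1).
Term ratio: r(k) = 1 * (k-\frac{3}{2}) (k+\frac{5}{2}) / [(k+8) (k+1)] - poly over poly, x = 1 from leading terms; C = \frac{10}{11} at k = 0.


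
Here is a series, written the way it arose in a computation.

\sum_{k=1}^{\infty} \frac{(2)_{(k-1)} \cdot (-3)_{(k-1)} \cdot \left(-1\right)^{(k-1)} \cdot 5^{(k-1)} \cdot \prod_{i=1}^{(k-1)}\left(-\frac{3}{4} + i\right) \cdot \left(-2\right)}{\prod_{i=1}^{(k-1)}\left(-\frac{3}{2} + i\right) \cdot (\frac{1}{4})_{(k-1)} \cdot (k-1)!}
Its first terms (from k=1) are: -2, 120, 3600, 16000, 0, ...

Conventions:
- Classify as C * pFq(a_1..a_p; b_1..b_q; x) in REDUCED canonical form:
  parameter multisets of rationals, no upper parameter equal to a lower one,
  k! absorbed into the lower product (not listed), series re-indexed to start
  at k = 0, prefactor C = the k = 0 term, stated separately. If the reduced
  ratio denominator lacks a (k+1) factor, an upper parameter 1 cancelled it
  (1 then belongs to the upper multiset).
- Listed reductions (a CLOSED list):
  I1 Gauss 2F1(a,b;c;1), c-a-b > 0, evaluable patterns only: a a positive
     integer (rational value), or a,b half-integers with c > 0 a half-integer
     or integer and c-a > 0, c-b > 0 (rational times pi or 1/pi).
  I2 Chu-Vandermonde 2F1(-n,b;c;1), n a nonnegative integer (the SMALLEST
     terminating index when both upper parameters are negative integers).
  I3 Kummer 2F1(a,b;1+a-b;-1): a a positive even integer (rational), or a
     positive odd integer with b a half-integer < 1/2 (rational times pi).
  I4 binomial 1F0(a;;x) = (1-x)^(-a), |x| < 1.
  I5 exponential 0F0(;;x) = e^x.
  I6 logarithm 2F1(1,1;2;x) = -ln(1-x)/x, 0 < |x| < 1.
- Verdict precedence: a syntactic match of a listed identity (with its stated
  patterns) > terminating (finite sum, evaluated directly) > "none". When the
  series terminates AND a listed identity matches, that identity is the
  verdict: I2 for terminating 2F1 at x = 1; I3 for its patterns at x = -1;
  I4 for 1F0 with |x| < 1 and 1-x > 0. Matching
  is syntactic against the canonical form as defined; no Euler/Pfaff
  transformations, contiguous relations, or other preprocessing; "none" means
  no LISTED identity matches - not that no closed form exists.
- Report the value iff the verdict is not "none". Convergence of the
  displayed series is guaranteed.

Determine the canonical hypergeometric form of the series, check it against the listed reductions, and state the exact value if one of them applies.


This is -2 * 2F1(-3, 2; -\frac{1}{2}; -5) in reduced canonical form. Verdict: terminating - no listed pattern fits, but -3 in the upper list cuts the series at k = 3; direct evaluation. Hence: 19718.

The tell: from the first term -2: the lower running product (prefactor -2) is a rising factorial.
Ratio: r(k) = -5 * (k-3) (k+2) / [(k-\frac{1}{2}) (k+1)] - rational in k, leading ratio -5; with t_0 = -2, classification follows.


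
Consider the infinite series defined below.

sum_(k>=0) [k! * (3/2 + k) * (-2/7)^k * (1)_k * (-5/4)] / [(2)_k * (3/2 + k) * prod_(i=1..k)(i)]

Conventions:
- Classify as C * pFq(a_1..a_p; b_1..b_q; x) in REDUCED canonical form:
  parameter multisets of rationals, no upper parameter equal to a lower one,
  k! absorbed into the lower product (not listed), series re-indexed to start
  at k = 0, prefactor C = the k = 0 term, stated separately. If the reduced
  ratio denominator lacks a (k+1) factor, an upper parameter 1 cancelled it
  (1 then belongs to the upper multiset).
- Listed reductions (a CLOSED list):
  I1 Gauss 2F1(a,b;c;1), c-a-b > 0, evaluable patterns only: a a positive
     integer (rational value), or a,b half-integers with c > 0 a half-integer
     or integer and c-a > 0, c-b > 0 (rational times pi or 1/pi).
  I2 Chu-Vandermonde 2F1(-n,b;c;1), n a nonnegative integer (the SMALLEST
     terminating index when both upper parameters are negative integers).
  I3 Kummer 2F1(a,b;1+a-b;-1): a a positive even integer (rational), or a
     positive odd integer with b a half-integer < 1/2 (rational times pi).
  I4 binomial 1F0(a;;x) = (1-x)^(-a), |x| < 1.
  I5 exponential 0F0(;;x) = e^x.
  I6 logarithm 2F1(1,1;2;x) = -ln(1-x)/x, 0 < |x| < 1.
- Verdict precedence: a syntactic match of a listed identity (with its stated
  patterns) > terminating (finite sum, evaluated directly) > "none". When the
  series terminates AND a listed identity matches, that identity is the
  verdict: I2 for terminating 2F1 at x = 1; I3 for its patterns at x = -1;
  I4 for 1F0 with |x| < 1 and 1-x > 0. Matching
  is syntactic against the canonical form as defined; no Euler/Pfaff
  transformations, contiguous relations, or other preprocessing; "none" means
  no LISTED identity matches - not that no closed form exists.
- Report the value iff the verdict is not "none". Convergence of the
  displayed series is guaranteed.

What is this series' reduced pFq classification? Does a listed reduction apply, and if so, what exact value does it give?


Key step: t_0 being -5/4, the factorial ratio (C = -5/4) (k+a-1)!/(a-1)! is a rising factorial (a)_k.
Term ratio: r(k) = (-2/7) * (k+1) (k+1) / [(k+2) (k+1)] - rational in k. x = (-2/7); t_0 = -5/4; negate the roots.

The series (x = -2/7) is 2F1: upper {1, 1}, lower {2}, prefactor -5/4. Verdict: this is logarithm (I6) (the logarithm: parameters (1,1;2), x = -2/7). Exact value: (-35/8) * ln(9/7).


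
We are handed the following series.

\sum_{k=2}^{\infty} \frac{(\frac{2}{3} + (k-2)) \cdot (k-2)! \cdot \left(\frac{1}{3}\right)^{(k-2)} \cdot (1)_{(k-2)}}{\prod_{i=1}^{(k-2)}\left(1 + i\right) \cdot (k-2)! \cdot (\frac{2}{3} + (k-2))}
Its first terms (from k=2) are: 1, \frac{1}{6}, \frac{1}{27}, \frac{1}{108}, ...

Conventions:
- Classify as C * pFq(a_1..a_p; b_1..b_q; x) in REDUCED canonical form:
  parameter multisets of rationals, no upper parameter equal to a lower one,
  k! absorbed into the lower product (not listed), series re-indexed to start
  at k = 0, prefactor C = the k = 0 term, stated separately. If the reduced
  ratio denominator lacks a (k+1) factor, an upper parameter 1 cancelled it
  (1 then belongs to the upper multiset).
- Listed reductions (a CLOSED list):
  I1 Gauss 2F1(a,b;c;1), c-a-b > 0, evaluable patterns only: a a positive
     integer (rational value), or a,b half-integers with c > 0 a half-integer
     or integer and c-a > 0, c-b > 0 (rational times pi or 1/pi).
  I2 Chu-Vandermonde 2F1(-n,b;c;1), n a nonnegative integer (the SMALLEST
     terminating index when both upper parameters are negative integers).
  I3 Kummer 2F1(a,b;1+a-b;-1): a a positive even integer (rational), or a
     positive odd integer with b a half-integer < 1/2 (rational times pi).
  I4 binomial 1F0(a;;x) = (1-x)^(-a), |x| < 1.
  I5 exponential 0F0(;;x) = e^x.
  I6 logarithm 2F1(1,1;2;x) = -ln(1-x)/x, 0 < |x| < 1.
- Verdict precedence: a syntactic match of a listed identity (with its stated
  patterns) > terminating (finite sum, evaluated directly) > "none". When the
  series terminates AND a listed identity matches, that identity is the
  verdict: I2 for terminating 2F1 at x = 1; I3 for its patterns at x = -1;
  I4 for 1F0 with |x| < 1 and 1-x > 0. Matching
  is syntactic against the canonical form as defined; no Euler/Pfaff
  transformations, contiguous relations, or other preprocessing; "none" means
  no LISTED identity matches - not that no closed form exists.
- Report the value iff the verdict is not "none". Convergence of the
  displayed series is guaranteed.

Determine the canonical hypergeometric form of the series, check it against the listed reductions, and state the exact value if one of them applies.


With C = 1: the canonical form is 2F1(1, 1; 2; \frac{1}{3}). Verdict: the I6 logarithm reduction fires (the logarithm: parameters (1,1;2), x = \frac{1}{3}). Its exact value is \left(-3\right) \cdot \ln\left(\frac{2}{3}\right).

Key observation: t_0 = 1 here, and the factor k + 2/3 cancels (top and bottom), leaving C = 1, x = 1/3.
Adjacent-term ratio: r(k) = \frac{1}{3} * (k+1) (k+1) / [(k+2) (k+1)] - poly over poly, x = \frac{1}{3} from leading terms; C = 1 at k = 0.


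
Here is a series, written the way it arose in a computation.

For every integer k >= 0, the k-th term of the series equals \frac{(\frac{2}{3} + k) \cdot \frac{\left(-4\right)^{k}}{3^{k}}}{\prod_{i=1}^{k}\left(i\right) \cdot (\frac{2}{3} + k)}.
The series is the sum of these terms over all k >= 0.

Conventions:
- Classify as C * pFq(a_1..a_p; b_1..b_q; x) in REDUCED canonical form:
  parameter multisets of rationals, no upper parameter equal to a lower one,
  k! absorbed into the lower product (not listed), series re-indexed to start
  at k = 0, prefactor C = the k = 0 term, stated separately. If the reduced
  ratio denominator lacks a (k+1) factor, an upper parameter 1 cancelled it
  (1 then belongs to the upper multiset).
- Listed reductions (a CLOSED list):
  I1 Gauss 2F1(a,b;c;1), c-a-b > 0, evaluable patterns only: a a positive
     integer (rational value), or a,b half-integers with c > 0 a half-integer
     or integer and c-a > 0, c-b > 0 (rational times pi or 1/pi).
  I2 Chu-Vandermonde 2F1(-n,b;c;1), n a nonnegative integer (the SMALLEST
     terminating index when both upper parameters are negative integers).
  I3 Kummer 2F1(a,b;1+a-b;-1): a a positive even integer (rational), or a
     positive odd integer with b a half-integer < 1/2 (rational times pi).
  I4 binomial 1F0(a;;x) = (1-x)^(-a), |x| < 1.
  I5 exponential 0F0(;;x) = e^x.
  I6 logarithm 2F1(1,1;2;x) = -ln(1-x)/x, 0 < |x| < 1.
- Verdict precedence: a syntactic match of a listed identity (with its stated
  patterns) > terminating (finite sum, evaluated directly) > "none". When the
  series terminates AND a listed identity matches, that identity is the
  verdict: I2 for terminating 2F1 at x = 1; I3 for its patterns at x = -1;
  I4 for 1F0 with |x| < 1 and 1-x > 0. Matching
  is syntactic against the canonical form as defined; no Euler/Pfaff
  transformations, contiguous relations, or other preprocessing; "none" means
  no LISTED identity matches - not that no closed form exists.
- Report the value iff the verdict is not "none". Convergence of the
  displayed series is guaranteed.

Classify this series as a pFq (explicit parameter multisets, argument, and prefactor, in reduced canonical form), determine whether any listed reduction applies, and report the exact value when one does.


Prefactor 1, argument -\frac{4}{3}: 0F0 with upper {-} over lower {-}. Verdict at x = -\frac{4}{3}: the I5 exponential reduction matches (the 0F0 exponential series at x = -\frac{4}{3}). Hence: e^{-\frac{4}{3}}.

Structural cue: x = -\frac{4}{3} and the two geometric factors (C = 1, x = -4/3) combine into one argument.
Consecutive-term ratio: r(k) = -\frac{4}{3} * 1 / [(k+1)] - poly over poly, x = -\frac{4}{3} from leading terms; C = 1 at k = 0.


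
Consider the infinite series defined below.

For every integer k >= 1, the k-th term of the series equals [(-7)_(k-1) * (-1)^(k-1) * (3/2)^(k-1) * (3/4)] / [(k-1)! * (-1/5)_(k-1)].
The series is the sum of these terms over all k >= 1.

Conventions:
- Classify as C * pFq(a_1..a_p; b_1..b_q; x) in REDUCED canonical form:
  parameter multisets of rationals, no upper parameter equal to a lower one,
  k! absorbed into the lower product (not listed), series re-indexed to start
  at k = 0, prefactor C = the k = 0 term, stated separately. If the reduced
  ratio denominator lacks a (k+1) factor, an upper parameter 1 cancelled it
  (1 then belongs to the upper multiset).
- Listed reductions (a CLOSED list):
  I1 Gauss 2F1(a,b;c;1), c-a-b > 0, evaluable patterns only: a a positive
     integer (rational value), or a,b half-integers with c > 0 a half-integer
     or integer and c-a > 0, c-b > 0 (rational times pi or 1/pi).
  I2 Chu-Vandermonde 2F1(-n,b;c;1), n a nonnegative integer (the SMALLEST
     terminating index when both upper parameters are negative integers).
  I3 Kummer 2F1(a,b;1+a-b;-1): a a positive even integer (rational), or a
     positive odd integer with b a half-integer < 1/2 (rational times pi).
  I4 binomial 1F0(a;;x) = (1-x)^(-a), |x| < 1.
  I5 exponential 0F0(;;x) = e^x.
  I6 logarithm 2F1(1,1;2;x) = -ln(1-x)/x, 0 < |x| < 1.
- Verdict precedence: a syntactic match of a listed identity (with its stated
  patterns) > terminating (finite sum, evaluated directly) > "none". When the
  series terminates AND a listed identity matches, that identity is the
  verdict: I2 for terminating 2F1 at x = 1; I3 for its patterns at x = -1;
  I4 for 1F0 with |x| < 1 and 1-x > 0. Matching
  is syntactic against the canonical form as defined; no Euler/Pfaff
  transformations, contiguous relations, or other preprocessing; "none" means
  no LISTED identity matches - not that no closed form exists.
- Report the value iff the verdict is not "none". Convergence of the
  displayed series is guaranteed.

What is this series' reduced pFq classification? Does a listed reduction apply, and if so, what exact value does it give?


At argument -3/2: a 1F1 with upper {-7}, lower {-1/5}, scaled by C = 3/4. Verdict: terminating (-7 upstairs). 8 nonzero terms in all; added directly. Sum: -98046317373/126386176.

First insight: t_0 = 3/4 here, and the (-1)^k factor (prefactor 3/4) folds into the argument's sign.
Term ratio: r(k) = (-3/2) * (k-7) / [(k-1/5) (k+1)] - rational; roots negated = parameters, x = (-3/2), C = 3/4.


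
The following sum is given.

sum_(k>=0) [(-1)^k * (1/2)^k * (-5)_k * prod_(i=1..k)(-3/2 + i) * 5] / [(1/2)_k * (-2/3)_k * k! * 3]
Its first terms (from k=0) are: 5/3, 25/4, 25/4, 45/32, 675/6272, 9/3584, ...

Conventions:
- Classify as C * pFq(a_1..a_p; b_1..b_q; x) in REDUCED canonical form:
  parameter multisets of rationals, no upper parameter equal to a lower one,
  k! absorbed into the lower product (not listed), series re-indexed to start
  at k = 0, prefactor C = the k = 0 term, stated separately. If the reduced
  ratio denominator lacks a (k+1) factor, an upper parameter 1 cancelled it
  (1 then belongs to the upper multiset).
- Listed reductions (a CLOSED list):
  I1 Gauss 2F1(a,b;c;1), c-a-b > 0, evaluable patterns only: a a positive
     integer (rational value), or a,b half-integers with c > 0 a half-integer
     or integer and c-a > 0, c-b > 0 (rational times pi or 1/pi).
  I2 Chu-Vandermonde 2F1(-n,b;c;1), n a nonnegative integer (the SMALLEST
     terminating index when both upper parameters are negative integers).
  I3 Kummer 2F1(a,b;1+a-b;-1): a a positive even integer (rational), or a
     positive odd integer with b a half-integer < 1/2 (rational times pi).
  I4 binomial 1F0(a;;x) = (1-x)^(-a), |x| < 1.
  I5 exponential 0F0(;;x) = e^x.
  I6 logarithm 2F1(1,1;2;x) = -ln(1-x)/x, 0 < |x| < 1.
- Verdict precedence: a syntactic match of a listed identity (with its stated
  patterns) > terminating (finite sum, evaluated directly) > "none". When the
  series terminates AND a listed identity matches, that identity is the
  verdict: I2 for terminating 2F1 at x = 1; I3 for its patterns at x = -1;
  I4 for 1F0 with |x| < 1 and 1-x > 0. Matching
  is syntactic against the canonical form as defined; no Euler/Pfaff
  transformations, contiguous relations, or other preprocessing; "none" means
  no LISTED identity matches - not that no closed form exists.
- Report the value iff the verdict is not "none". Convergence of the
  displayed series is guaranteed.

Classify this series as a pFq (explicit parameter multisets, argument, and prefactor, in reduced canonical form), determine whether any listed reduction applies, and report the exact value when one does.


Reduced: x = -1/2, 2F2, upper = {-5, -1/2}, lower = {-2/3, 1/2}, C = 5/3. Verdict: terminating - upper parameter -5 makes this a finite sum (last index 5), evaluated exactly. Value: 1180369/75264.

Key observation: with t_0 = 5/3, the (-1)^k factor (C = 5/3) folds into the argument's sign.
Term ratio: r(k) = (-1/2) * (k-5) (k-1/2) / [(k-2/3) (k+1/2) (k+1)] - rational; roots negated = parameters, x = (-1/2), C = 5/3.


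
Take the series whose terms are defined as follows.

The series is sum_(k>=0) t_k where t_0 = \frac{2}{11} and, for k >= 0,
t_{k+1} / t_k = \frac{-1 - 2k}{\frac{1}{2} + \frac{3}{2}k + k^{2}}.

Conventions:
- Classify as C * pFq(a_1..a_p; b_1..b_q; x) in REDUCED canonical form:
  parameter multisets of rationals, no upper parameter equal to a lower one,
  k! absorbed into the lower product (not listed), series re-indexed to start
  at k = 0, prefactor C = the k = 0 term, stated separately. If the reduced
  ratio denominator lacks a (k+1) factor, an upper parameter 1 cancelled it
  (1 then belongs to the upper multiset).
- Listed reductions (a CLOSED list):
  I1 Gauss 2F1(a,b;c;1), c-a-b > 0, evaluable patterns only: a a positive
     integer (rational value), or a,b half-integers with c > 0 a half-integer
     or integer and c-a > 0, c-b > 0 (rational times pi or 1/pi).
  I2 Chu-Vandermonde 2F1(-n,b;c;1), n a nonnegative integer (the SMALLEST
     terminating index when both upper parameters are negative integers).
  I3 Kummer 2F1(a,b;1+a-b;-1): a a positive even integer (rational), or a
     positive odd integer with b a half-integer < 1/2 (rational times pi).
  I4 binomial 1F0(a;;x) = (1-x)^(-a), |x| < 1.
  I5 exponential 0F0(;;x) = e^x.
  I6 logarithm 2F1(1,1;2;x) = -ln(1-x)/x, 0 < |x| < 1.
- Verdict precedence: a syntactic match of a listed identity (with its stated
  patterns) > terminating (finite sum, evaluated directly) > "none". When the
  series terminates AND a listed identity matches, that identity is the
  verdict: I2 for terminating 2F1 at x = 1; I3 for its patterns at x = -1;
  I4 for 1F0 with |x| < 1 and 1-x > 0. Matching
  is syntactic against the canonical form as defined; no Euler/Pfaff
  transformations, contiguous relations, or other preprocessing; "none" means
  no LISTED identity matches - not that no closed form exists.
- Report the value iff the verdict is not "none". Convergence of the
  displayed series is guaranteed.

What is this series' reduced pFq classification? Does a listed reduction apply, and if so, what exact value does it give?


This is \frac{2}{11} * 0F0(-; -; -2) in reduced canonical form. Verdict: the I5 exponential reduction matches (the 0F0 exponential series at x = -2). Value: \frac{2}{11} \cdot e^{-2}.

First insight: with t_0 = \frac{2}{11}, the ratio is unreduced: k + 1/2 divides both sides (C = 2/11).
Consecutive-term ratio: r(k) = -2 * 1 / [(k+1)] - rational; roots negated = parameters, x = -2, C = \frac{2}{11}.


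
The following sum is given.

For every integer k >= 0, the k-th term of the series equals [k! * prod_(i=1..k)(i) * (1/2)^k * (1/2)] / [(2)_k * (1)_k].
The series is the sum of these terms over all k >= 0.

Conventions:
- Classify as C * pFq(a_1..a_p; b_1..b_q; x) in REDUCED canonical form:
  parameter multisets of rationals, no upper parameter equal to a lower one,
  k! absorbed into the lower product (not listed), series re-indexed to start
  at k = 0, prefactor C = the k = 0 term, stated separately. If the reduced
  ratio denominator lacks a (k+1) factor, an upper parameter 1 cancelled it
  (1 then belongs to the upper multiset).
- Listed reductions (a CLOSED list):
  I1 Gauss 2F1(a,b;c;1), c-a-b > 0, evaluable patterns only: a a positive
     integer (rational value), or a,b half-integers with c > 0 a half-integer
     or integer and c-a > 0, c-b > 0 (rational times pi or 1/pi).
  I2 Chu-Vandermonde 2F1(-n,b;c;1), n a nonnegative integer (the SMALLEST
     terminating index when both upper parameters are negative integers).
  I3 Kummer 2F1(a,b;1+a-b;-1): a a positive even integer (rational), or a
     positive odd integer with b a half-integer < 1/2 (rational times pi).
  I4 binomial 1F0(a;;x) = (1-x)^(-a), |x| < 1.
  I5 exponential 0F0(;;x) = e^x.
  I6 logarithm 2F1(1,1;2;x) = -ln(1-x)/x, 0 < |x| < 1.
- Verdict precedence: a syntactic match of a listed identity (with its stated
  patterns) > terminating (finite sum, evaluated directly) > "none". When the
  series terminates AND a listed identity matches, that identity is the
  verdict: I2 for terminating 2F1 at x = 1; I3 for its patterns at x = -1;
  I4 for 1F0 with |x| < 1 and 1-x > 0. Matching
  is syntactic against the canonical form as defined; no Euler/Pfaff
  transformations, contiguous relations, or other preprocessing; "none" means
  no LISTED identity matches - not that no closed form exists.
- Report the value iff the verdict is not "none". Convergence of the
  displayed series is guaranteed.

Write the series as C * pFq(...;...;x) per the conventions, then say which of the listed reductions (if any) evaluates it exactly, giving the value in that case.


x = 1/2 here; the reduced form reads 2F1, upper {1, 1}, lower {2}, C = 1/2. Verdict: the logarithmic series (I6) matches (the logarithm: parameters (1,1;2), x = 1/2). Hence: (-1) * ln(1/2).

Structural cue: with t_0 = 1/2, (1)_k (C = 1/2) is k! itself.
Ratio: r(k) = (1/2) * (k+1) (k+1) / [(k+2) (k+1)] - poly over poly, x = (1/2) from leading terms; C = 1/2 at k = 0.


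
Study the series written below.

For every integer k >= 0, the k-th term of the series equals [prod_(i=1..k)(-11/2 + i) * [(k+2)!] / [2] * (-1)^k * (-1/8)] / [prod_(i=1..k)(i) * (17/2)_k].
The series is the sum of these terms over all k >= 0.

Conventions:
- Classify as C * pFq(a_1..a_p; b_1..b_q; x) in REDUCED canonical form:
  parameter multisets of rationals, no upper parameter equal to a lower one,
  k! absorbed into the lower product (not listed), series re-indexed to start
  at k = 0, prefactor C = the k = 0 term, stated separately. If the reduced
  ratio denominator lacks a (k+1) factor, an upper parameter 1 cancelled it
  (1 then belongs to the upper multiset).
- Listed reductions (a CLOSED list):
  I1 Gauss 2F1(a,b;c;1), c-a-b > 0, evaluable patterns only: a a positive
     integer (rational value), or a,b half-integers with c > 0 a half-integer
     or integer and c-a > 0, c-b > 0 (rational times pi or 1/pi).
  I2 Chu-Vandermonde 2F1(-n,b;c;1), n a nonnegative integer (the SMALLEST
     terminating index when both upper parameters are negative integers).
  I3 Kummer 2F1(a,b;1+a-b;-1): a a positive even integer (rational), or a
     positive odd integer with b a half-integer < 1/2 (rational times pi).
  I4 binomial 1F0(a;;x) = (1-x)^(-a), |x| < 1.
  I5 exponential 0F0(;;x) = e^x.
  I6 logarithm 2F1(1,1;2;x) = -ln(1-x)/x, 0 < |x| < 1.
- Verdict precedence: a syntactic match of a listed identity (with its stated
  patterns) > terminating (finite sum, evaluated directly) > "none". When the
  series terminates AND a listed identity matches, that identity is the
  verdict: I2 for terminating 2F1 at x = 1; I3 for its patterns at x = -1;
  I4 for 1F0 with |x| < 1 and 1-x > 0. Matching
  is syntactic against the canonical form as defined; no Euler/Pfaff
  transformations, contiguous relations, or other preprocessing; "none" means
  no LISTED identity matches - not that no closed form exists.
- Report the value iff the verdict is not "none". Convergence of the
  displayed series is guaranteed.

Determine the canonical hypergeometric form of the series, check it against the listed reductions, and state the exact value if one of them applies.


Key observation: from the first term -1/8: the factorial ratio (C = -1/8) (k+a-1)!/(a-1)! is a rising factorial (a)_k.
Consecutive-term ratio: r(k) = (-1) * (k-9/2) (k+3) / [(k+17/2) (k+1)] - rational; roots negated = parameters, x = (-1), C = -1/8.

Canonical form: C = -1/8 times 2F1 with upper {-9/2, 3}, lower {17/2}, x = -1. Verdict: Kummer (I3) applies (x = -1; c = 17/2 equals 1+a-b for upper {-9/2, 3}: listed pattern). Value: (-45045/262144) * pi.


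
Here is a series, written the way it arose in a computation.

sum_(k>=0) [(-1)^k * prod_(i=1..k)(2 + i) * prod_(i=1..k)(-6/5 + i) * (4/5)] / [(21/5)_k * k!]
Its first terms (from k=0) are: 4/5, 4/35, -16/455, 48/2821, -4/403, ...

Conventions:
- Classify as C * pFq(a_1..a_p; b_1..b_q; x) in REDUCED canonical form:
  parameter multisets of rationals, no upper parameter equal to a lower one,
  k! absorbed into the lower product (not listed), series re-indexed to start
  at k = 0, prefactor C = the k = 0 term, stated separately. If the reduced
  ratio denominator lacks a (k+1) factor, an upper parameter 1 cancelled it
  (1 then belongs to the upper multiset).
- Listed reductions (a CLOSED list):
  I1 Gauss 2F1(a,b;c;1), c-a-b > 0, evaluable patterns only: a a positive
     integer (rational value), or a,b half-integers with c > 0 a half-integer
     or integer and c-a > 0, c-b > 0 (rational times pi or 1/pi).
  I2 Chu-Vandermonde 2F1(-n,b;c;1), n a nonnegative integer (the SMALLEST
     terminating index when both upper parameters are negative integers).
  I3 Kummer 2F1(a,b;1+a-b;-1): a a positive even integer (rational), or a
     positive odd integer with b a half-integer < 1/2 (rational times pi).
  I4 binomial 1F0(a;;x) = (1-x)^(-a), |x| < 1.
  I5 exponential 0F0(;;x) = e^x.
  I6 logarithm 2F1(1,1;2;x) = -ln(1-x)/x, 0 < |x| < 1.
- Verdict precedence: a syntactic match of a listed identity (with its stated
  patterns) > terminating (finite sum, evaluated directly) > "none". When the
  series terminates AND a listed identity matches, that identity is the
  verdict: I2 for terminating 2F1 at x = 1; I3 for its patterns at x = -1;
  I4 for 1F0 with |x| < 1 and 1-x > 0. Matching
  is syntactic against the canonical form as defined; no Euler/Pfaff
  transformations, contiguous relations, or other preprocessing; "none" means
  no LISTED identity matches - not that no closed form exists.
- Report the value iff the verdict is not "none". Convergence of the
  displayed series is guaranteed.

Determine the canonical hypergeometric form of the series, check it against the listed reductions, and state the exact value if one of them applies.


The tell: x = (-1) and the running product (C = 4/5) telescopes to a rising factorial.
Consecutive-term ratio: r(k) = (-1) * (k-1/5) (k+3) / [(k+21/5) (k+1)] - rational in k. x = (-1); t_0 = 4/5; negate the roots.

With C = 4/5: the canonical form is 2F1(-1/5, 3; 21/5; -1). Verdict: none (x = -1): each listed identity misses the multisets {-1/5, 3} ; {21/5}.


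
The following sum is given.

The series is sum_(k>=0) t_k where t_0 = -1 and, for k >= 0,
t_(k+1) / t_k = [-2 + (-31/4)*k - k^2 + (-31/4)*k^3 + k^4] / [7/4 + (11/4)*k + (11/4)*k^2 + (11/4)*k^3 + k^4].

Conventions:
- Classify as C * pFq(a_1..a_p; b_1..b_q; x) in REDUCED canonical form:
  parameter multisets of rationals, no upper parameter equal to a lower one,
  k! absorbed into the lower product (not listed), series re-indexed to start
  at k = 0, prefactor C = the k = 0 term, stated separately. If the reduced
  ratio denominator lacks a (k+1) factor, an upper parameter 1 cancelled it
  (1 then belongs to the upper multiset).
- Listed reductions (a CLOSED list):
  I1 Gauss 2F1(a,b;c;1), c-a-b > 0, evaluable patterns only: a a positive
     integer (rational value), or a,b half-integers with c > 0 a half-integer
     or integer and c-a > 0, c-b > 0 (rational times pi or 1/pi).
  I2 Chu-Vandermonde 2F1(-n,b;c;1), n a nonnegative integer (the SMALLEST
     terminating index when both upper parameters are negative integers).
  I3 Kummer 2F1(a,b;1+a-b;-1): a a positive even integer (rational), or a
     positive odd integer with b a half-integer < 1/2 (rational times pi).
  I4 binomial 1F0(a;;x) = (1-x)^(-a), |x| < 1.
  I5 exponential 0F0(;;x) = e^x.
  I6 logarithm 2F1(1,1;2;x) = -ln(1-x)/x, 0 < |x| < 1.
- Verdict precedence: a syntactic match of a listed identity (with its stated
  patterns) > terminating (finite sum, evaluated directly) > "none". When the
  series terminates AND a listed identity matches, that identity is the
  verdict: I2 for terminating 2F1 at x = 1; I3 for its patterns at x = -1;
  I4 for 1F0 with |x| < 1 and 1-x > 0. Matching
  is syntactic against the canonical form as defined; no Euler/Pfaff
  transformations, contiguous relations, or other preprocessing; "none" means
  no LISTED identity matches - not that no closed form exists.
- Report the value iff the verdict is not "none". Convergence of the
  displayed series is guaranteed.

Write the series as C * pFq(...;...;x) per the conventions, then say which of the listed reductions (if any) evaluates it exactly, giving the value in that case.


First insight: t_0 being -1, the expanded ratio factors over Q; C = -1, x = 1, roots give parameters.
Consecutive-term ratio: r(k) = 1 * (k-8) (k+1/4) / [(k+7/4) (k+1)] - rational in k. x = 1; t_0 = -1; negate the roots.

At argument 1: a 2F1 with upper {-8, 1/4}, lower {7/4}, scaled by C = -1. Verdict at x = 1: the Chu-Vandermonde identity I2 matches (terminating 2F1 at x = 1 with n = 8, b = 1/4, c = 7/4). Value: -56576/94829.
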